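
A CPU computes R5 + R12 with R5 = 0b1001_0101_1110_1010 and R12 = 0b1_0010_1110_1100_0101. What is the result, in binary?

0b11100010010101111

Add column by column in base 2, right to left:
  0+1 = 1
  1+0 = 1
  0+1 = 1
  1+0 = 1
  0+0 = 0
  1+0 = 1
  1+1 = 0 carry 1
  1+1+1 = 1 carry 1
  1+0+1 = 0 carry 1
  0+1+1 = 0 carry 1
  1+1+1 = 1 carry 1
  0+1+1 = 0 carry 1
  1+0+1 = 0 carry 1
  0+1+1 = 0 carry 1
  0+0+1 = 1
  1+0 = 1
  0+1 = 1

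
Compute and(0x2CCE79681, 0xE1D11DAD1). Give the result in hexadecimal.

0x20C019281

AND each hex digit independently (no carries):
  2&E=2, C&1=0, C&D=C, E&1=0, 7&1=1, 9&D=9, 6&A=2, 8&D=8, 1&1=1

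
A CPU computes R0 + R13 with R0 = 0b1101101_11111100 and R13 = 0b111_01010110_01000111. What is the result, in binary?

Add column by column in base 2, right to left:
  0+1 = 1
  0+1 = 1
  1+1 = 0 carry 1
  1+0+1 = 0 carry 1
  1+0+1 = 0 carry 1
  1+0+1 = 0 carry 1
  1+1+1 = 1 carry 1
  1+0+1 = 0 carry 1
  1+0+1 = 0 carry 1
  0+1+1 = 0 carry 1
  1+1+1 = 1 carry 1
  1+0+1 = 0 carry 1
  0+1+1 = 0 carry 1
  1+0+1 = 0 carry 1
  1+1+1 = 1 carry 1
  0+0+1 = 1
  0+1 = 1
  0+1 = 1
  0+1 = 1

0b1111100010001000011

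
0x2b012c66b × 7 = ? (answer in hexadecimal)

Multiply each base-16 digit by 7, carrying:
  b×7 = 77 → write d carry 4
  6×7+4 = 46 → write e carry 2
  6×7+2 = 44 → write c carry 2
  c×7+2 = 86 → write 6 carry 5
  2×7+5 = 19 → write 3 carry 1
  1×7+1 = 8 → write 8
  0×7 = 0 → write 0
  b×7 = 77 → write d carry 4
  2×7+4 = 18 → write 2 carry 1
  remaining carry: 1

0x12d0836ced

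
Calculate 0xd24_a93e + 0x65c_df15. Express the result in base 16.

Add column by column in base 16, right to left:
  e+5 = 3 carry 1
  3+1+1 = 5
  9+f = 8 carry 1
  a+d+1 = 8 carry 1
  4+c+1 = 1 carry 1
  2+5+1 = 8
  d+6 = 3 carry 1
  final carry 1

0x13818853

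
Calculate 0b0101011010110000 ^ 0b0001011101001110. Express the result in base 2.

XOR bit by bit (1 where the bits differ):
  0101011010110000
^ 0001011101001110
= 0100000111111110

0b0100000111111110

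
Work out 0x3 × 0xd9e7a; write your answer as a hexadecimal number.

0x28db6e

Multiply each base-16 digit by 3, carrying:
  a×3 = 30 → write e carry 1
  7×3+1 = 22 → write 6 carry 1
  e×3+1 = 43 → write b carry 2
  9×3+2 = 29 → write d carry 1
  d×3+1 = 40 → write 8 carry 2
  remaining carry: 2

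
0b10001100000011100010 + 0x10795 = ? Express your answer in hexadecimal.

0b10001100000011100010 = 0x8C0E2 in hexadecimal.
Add column by column in base 16, right to left:
  2+5 = 7
  E+9 = 7 carry 1
  0+7+1 = 8
  C+0 = C
  8+1 = 9

0x9C877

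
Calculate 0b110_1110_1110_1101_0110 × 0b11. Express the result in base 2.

0b101001100110010000010

Multiply each base-2 digit by 3, carrying:
  0×3 = 0 → write 0
  1×3 = 3 → write 1 carry 1
  1×3+1 = 4 → write 0 carry 2
  0×3+2 = 2 → write 0 carry 1
  1×3+1 = 4 → write 0 carry 2
  0×3+2 = 2 → write 0 carry 1
  1×3+1 = 4 → write 0 carry 2
  1×3+2 = 5 → write 1 carry 2
  0×3+2 = 2 → write 0 carry 1
  1×3+1 = 4 → write 0 carry 2
  1×3+2 = 5 → write 1 carry 2
  1×3+2 = 5 → write 1 carry 2
  0×3+2 = 2 → write 0 carry 1
  1×3+1 = 4 → write 0 carry 2
  1×3+2 = 5 → write 1 carry 2
  1×3+2 = 5 → write 1 carry 2
  0×3+2 = 2 → write 0 carry 1
  1×3+1 = 4 → write 0 carry 2
  1×3+2 = 5 → write 1 carry 2
  remaining carry: 10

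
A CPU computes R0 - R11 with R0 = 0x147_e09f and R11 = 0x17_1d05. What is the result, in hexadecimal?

Subtract column by column in base 16:
  f-5 → a
  9-0 → 9
  0-d → 3 (borrow)
  e-1-1 → c
  7-7 → 0
  4-1 → 3
  1-0 → 1

0x130c39a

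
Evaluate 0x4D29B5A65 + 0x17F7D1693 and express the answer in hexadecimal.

0x6521870F8

Add column by column in base 16, right to left:
  5+3 = 8
  6+9 = F
  A+6 = 0 carry 1
  5+1+1 = 7
  B+D = 8 carry 1
  9+7+1 = 1 carry 1
  2+F+1 = 2 carry 1
  D+7+1 = 5 carry 1
  4+1+1 = 6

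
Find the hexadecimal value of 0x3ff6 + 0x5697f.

0x5a975

Add column by column in base 16, right to left:
  6+f = 5 carry 1
  f+7+1 = 7 carry 1
  f+9+1 = 9 carry 1
  3+6+1 = a
  0+5 = 5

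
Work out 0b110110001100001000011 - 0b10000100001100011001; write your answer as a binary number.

0b100101101010100101010

Subtract column by column in base 2:
  1-1 → 0
  1-0 → 1
  0-0 → 0
  0-1 → 1 (borrow)
  0-1-1 → 0 (borrow)
  0-0-1 → 1 (borrow)
  1-0-1 → 0
  0-0 → 0
  0-1 → 1 (borrow)
  0-1-1 → 0 (borrow)
  0-0-1 → 1 (borrow)
  1-0-1 → 0
  1-0 → 1
  0-0 → 0
  0-1 → 1 (borrow)
  0-0-1 → 1 (borrow)
  1-0-1 → 0
  1-0 → 1
  0-0 → 0
  1-1 → 0
  1-0 → 1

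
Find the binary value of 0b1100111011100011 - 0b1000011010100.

0b1011111000001111

Subtract column by column in base 2:
  1-0 → 1
  1-0 → 1
  0-1 → 1 (borrow)
  0-0-1 → 1 (borrow)
  0-1-1 → 0 (borrow)
  1-0-1 → 0
  1-1 → 0
  1-1 → 0
  0-0 → 0
  1-0 → 1
  1-0 → 1
  1-0 → 1
  0-1 → 1 (borrow)
  0-0-1 → 1 (borrow)
  1-0-1 → 0
  1-0 → 1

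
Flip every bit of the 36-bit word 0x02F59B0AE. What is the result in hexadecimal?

0xFD0A64F51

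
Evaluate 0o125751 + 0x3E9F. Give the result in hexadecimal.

0o125751 = 0xABE9 in hexadecimal.
Add column by column in base 16, right to left:
  9+F = 8 carry 1
  E+9+1 = 8 carry 1
  B+E+1 = A carry 1
  A+3+1 = E

0xEA88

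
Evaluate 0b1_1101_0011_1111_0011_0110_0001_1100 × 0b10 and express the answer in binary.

0b111010011111100110110000111000

Multiply each base-2 digit by 2, carrying:
  0×2 = 0 → write 0
  0×2 = 0 → write 0
  1×2 = 2 → write 0 carry 1
  1×2+1 = 3 → write 1 carry 1
  1×2+1 = 3 → write 1 carry 1
  0×2+1 = 1 → write 1
  0×2 = 0 → write 0
  0×2 = 0 → write 0
  0×2 = 0 → write 0
  1×2 = 2 → write 0 carry 1
  1×2+1 = 3 → write 1 carry 1
  0×2+1 = 1 → write 1
  1×2 = 2 → write 0 carry 1
  1×2+1 = 3 → write 1 carry 1
  0×2+1 = 1 → write 1
  0×2 = 0 → write 0
  1×2 = 2 → write 0 carry 1
  1×2+1 = 3 → write 1 carry 1
  1×2+1 = 3 → write 1 carry 1
  1×2+1 = 3 → write 1 carry 1
  1×2+1 = 3 → write 1 carry 1
  1×2+1 = 3 → write 1 carry 1
  0×2+1 = 1 → write 1
  0×2 = 0 → write 0
  1×2 = 2 → write 0 carry 1
  0×2+1 = 1 → write 1
  1×2 = 2 → write 0 carry 1
  1×2+1 = 3 → write 1 carry 1
  1×2+1 = 3 → write 1 carry 1
  remaining carry: 1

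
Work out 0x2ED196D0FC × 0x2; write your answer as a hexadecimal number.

Multiply each base-16 digit by 2, carrying:
  C×2 = 24 → write 8 carry 1
  F×2+1 = 31 → write F carry 1
  0×2+1 = 1 → write 1
  D×2 = 26 → write A carry 1
  6×2+1 = 13 → write D
  9×2 = 18 → write 2 carry 1
  1×2+1 = 3 → write 3
  D×2 = 26 → write A carry 1
  E×2+1 = 29 → write D carry 1
  2×2+1 = 5 → write 5

0x5DA32DA1F8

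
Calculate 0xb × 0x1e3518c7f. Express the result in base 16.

0x14c4810975

Multiply each base-16 digit by 11, carrying:
  f×11 = 165 → write 5 carry 10
  7×11+10 = 87 → write 7 carry 5
  c×11+5 = 137 → write 9 carry 8
  8×11+8 = 96 → write 0 carry 6
  1×11+6 = 17 → write 1 carry 1
  5×11+1 = 56 → write 8 carry 3
  3×11+3 = 36 → write 4 carry 2
  e×11+2 = 156 → write c carry 9
  1×11+9 = 20 → write 4 carry 1
  remaining carry: 1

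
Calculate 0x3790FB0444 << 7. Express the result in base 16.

0x1BC87D822200

7 bits is not a whole number of base-16 digits; in binary: 11011110010000111110110000010001000100 << 7 = 110111100100001111101100000100010001000000000.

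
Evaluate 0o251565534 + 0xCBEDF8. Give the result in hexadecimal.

0o251565534 = 0x2A6EB5C in hexadecimal.
Add column by column in base 16, right to left:
  C+8 = 4 carry 1
  5+F+1 = 5 carry 1
  B+D+1 = 9 carry 1
  E+E+1 = D carry 1
  6+B+1 = 2 carry 1
  A+C+1 = 7 carry 1
  2+0+1 = 3

0x372D954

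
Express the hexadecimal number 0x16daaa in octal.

Expand each hex digit to 4 bits: 1=0001 6=0110 d=1101 a=1010 a=1010 a=1010.
Group the bits in threes: 101 101 101 101 010 101 010 → 5555252.

0o5555252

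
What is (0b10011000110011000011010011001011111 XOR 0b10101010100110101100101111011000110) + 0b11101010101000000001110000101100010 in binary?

0b100011100111101110001101100111111011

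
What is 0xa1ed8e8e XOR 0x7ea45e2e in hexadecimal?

0xdf49d0a0

XOR each hex digit independently (no carries):
  a^7=d, 1^e=f, e^a=4, d^4=9, 8^5=d, e^e=0, 8^2=a, e^e=0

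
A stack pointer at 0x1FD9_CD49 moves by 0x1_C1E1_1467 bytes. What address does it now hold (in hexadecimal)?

Add column by column in base 16, right to left:
  9+7 = 0 carry 1
  4+6+1 = B
  D+4 = 1 carry 1
  C+1+1 = E
  9+1 = A
  D+E = B carry 1
  F+1+1 = 1 carry 1
  1+C+1 = E
  0+1 = 1

0x1E1BAE1B0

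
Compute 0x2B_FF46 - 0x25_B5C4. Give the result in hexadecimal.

Subtract column by column in base 16:
  6-4 → 2
  4-C → 8 (borrow)
  F-5-1 → 9
  F-B → 4
  B-5 → 6
  2-2 → 0

0x64982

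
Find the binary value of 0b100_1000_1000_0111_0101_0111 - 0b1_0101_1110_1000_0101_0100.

0b1100101001111100000011

Subtract column by column in base 2:
  1-0 → 1
  1-0 → 1
  1-1 → 0
  0-0 → 0
  1-1 → 0
  0-0 → 0
  1-1 → 0
  0-0 → 0
  1-0 → 1
  1-0 → 1
  1-0 → 1
  0-1 → 1 (borrow)
  0-0-1 → 1 (borrow)
  0-1-1 → 0 (borrow)
  0-1-1 → 0 (borrow)
  1-1-1 → 1 (borrow)
  0-1-1 → 0 (borrow)
  0-0-1 → 1 (borrow)
  0-1-1 → 0 (borrow)
  1-0-1 → 0
  0-1 → 1 (borrow)
  0-0-1 → 1 (borrow)
  1-0-1 → 0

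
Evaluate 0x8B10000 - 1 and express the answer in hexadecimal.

The trailing 4 digits are 0, so subtracting 1 borrows through: they become F and the next digit up decrements.

0x8B0FFFF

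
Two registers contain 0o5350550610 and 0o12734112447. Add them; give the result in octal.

0o20304663257

Add column by column in base 8, right to left:
  0+7 = 7
  1+4 = 5
  6+4 = 2 carry 1
  0+2+1 = 3
  5+1 = 6
  5+1 = 6
  0+4 = 4
  5+3 = 0 carry 1
  3+7+1 = 3 carry 1
  5+2+1 = 0 carry 1
  0+1+1 = 2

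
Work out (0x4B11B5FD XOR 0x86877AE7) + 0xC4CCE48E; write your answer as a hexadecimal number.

0x19263B3A8

First 0x4B11B5FD XOR 0x86877AE7 = 0xCD96CF1A.
Add column by column in base 16, right to left:
  A+E = 8 carry 1
  1+8+1 = A
  F+4 = 3 carry 1
  C+E+1 = B carry 1
  6+C+1 = 3 carry 1
  9+C+1 = 6 carry 1
  D+4+1 = 2 carry 1
  C+C+1 = 9 carry 1
  final carry 1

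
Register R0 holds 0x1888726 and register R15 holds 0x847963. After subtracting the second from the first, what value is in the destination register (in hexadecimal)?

0x1040DC3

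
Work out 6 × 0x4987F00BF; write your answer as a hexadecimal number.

0x1B92FA047A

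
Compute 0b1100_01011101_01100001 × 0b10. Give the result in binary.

0b110001011101011000010

Multiply each base-2 digit by 2, carrying:
  1×2 = 2 → write 0 carry 1
  0×2+1 = 1 → write 1
  0×2 = 0 → write 0
  0×2 = 0 → write 0
  0×2 = 0 → write 0
  1×2 = 2 → write 0 carry 1
  1×2+1 = 3 → write 1 carry 1
  0×2+1 = 1 → write 1
  1×2 = 2 → write 0 carry 1
  0×2+1 = 1 → write 1
  1×2 = 2 → write 0 carry 1
  1×2+1 = 3 → write 1 carry 1
  1×2+1 = 3 → write 1 carry 1
  0×2+1 = 1 → write 1
  1×2 = 2 → write 0 carry 1
  0×2+1 = 1 → write 1
  0×2 = 0 → write 0
  0×2 = 0 → write 0
  1×2 = 2 → write 0 carry 1
  1×2+1 = 3 → write 1 carry 1
  remaining carry: 1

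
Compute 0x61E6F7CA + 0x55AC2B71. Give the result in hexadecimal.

0xB793233B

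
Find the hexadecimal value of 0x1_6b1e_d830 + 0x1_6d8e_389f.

0x2d8ad10cf

Add column by column in base 16, right to left:
  0+f = f
  3+9 = c
  8+8 = 0 carry 1
  d+3+1 = 1 carry 1
  e+e+1 = d carry 1
  1+8+1 = a
  b+d = 8 carry 1
  6+6+1 = d
  1+1 = 2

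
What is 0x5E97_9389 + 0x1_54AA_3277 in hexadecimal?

Add column by column in base 16, right to left:
  9+7 = 0 carry 1
  8+7+1 = 0 carry 1
  3+2+1 = 6
  9+3 = C
  7+A = 1 carry 1
  9+A+1 = 4 carry 1
  E+4+1 = 3 carry 1
  5+5+1 = B
  0+1 = 1

0x1B341C600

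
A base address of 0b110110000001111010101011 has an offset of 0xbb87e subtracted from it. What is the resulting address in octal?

0o63063055

0b110110000001111010101011 = 0o66017253 in octal.
0xbb87e = 0o2734176 in octal.
Subtract column by column in base 8:
  3-6 → 5 (borrow)
  5-7-1 → 5 (borrow)
  2-1-1 → 0
  7-4 → 3
  1-3 → 6 (borrow)
  0-7-1 → 0 (borrow)
  6-2-1 → 3
  6-0 → 6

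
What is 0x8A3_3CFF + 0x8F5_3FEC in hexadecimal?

Add column by column in base 16, right to left:
  F+C = B carry 1
  F+E+1 = E carry 1
  C+F+1 = C carry 1
  3+3+1 = 7
  3+5 = 8
  A+F = 9 carry 1
  8+8+1 = 1 carry 1
  final carry 1

0x11987CEB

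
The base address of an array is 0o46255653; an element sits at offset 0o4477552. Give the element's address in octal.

Add column by column in base 8, right to left:
  3+2 = 5
  5+5 = 2 carry 1
  6+5+1 = 4 carry 1
  5+7+1 = 5 carry 1
  5+7+1 = 5 carry 1
  2+4+1 = 7
  6+4 = 2 carry 1
  4+0+1 = 5

0o52755425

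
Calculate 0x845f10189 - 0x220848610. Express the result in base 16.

Subtract column by column in base 16:
  9-0 → 9
  8-1 → 7
  1-6 → b (borrow)
  0-8-1 → 7 (borrow)
  1-4-1 → c (borrow)
  f-8-1 → 6
  5-0 → 5
  4-2 → 2
  8-2 → 6

0x6256c7b79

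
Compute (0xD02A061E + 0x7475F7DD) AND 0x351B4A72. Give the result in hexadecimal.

Add column by column in base 16, right to left:
  E+D = B carry 1
  1+D+1 = F
  6+7 = D
  0+F = F
  A+5 = F
  2+7 = 9
  0+4 = 4
  D+7 = 4 carry 1
  final carry 1
Sum = 0x1449FFDFB; now AND with 0x351B4A72:
  1&0=0, 4&3=0, 4&5=4, 9&1=1, F&B=B, F&4=4, D&A=8, F&7=7, B&2=2

0x41B4872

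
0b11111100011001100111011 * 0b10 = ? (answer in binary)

Multiply each base-2 digit by 2, carrying:
  1×2 = 2 → write 0 carry 1
  1×2+1 = 3 → write 1 carry 1
  0×2+1 = 1 → write 1
  1×2 = 2 → write 0 carry 1
  1×2+1 = 3 → write 1 carry 1
  1×2+1 = 3 → write 1 carry 1
  0×2+1 = 1 → write 1
  0×2 = 0 → write 0
  1×2 = 2 → write 0 carry 1
  1×2+1 = 3 → write 1 carry 1
  0×2+1 = 1 → write 1
  0×2 = 0 → write 0
  1×2 = 2 → write 0 carry 1
  1×2+1 = 3 → write 1 carry 1
  0×2+1 = 1 → write 1
  0×2 = 0 → write 0
  0×2 = 0 → write 0
  1×2 = 2 → write 0 carry 1
  1×2+1 = 3 → write 1 carry 1
  1×2+1 = 3 → write 1 carry 1
  1×2+1 = 3 → write 1 carry 1
  1×2+1 = 3 → write 1 carry 1
  1×2+1 = 3 → write 1 carry 1
  remaining carry: 1

0b111111000110011001110110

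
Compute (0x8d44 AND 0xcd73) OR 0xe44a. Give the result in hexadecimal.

0x8d44 AND 0xcd73 = 0x8d40.
Then OR with 0xe44a.

0xed4a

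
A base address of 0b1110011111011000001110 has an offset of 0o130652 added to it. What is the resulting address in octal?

0b1110011111011000001110 = 0o16373016 in octal.
Add column by column in base 8, right to left:
  6+2 = 0 carry 1
  1+5+1 = 7
  0+6 = 6
  3+0 = 3
  7+3 = 2 carry 1
  3+1+1 = 5
  6+0 = 6
  1+0 = 1

0o16523670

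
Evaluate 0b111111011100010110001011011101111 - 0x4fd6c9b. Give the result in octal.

0b111111011100010110001011011101111 = 0o77342613357 in octal.
0x4fd6c9b = 0o477266233 in octal.
Subtract column by column in base 8:
  7-3 → 4
  5-3 → 2
  3-2 → 1
  3-6 → 5 (borrow)
  1-6-1 → 2 (borrow)
  6-2-1 → 3
  2-7 → 3 (borrow)
  4-7-1 → 4 (borrow)
  3-4-1 → 6 (borrow)
  7-0-1 → 6
  7-0 → 7

0o76643325124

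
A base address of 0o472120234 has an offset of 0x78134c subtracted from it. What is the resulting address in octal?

0o434106520

0x78134c = 0o36011514 in octal.
Subtract column by column in base 8:
  4-4 → 0
  3-1 → 2
  2-5 → 5 (borrow)
  0-1-1 → 6 (borrow)
  2-1-1 → 0
  1-0 → 1
  2-6 → 4 (borrow)
  7-3-1 → 3
  4-0 → 4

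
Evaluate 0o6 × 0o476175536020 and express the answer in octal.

Multiply each base-8 digit by 6, carrying:
  0×6 = 0 → write 0
  2×6 = 12 → write 4 carry 1
  0×6+1 = 1 → write 1
  6×6 = 36 → write 4 carry 4
  3×6+4 = 22 → write 6 carry 2
  5×6+2 = 32 → write 0 carry 4
  5×6+4 = 34 → write 2 carry 4
  7×6+4 = 46 → write 6 carry 5
  1×6+5 = 11 → write 3 carry 1
  6×6+1 = 37 → write 5 carry 4
  7×6+4 = 46 → write 6 carry 5
  4×6+5 = 29 → write 5 carry 3
  remaining carry: 3

0o3565362064140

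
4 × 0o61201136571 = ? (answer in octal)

Multiply each base-8 digit by 4, carrying:
  1×4 = 4 → write 4
  7×4 = 28 → write 4 carry 3
  5×4+3 = 23 → write 7 carry 2
  6×4+2 = 26 → write 2 carry 3
  3×4+3 = 15 → write 7 carry 1
  1×4+1 = 5 → write 5
  1×4 = 4 → write 4
  0×4 = 0 → write 0
  2×4 = 8 → write 0 carry 1
  1×4+1 = 5 → write 5
  6×4 = 24 → write 0 carry 3
  remaining carry: 3

0o305004572744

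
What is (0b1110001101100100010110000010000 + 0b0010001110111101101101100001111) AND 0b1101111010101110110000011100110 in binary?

Add column by column in base 2, right to left:
  0+1 = 1
  0+1 = 1
  0+1 = 1
  0+1 = 1
  1+0 = 1
  0+0 = 0
  0+0 = 0
  0+0 = 0
  0+1 = 1
  0+1 = 1
  1+0 = 1
  1+1 = 0 carry 1
  0+1+1 = 0 carry 1
  1+0+1 = 0 carry 1
  0+1+1 = 0 carry 1
  0+1+1 = 0 carry 1
  0+0+1 = 1
  1+1 = 0 carry 1
  0+1+1 = 0 carry 1
  0+1+1 = 0 carry 1
  1+1+1 = 1 carry 1
  1+0+1 = 0 carry 1
  0+1+1 = 0 carry 1
  1+1+1 = 1 carry 1
  1+1+1 = 1 carry 1
  0+0+1 = 1
  0+0 = 0
  0+0 = 0
  1+1 = 0 carry 1
  1+0+1 = 0 carry 1
  1+0+1 = 0 carry 1
  final carry 1
Sum = 0b10000011100100010000011100011111; now AND with 0b1101111010101110110000011100110:
  10000011100100010000011100011111
& 01101111010101110110000011100110
= 00000011000100010000000000000110

0b11000100010000000000000110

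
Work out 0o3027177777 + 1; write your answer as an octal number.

0o3027200000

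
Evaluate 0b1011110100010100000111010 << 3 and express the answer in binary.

0b1011110100010100000111010000

Left shift by 3: append 3 zero bits.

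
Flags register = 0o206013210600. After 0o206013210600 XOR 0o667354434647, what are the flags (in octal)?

0o461347624047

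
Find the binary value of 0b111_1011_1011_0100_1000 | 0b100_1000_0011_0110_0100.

OR bit by bit (1 where either bit is 1):
  1111011101101001000
| 1001000001101100100
= 1111011101101101100

0b1111011101101101100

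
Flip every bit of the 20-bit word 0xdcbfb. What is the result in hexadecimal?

0x23404

Each hex digit d becomes f−d:
  d→2, c→3, b→4, f→0, b→4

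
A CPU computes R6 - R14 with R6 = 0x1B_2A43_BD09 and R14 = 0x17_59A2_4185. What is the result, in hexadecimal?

Subtract column by column in base 16:
  9-5 → 4
  0-8 → 8 (borrow)
  D-1-1 → B
  B-4 → 7
  3-2 → 1
  4-A → A (borrow)
  A-9-1 → 0
  2-5 → D (borrow)
  B-7-1 → 3
  1-1 → 0

0x3D0A17B84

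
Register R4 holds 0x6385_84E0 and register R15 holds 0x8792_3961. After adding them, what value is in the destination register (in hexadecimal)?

0xEB17BE41

Add column by column in base 16, right to left:
  0+1 = 1
  E+6 = 4 carry 1
  4+9+1 = E
  8+3 = B
  5+2 = 7
  8+9 = 1 carry 1
  3+7+1 = B
  6+8 = E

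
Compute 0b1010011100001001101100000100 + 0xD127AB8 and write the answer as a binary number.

0b10111100000110001010110111100

0xD127AB8 = 0b1101000100100111101010111000 in binary.
Add column by column in base 2, right to left:
  0+0 = 0
  0+0 = 0
  1+0 = 1
  0+1 = 1
  0+1 = 1
  0+1 = 1
  0+0 = 0
  0+1 = 1
  1+0 = 1
  1+1 = 0 carry 1
  0+0+1 = 1
  1+1 = 0 carry 1
  1+1+1 = 1 carry 1
  0+1+1 = 0 carry 1
  0+1+1 = 0 carry 1
  1+0+1 = 0 carry 1
  0+0+1 = 1
  0+1 = 1
  0+0 = 0
  0+0 = 0
  1+1 = 0 carry 1
  1+0+1 = 0 carry 1
  1+0+1 = 0 carry 1
  0+0+1 = 1
  0+1 = 1
  1+0 = 1
  0+1 = 1
  1+1 = 0 carry 1
  final carry 1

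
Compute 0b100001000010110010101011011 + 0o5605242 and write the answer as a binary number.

0b100001110000110111111111101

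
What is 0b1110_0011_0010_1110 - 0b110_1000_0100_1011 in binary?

Subtract column by column in base 2:
  0-1 → 1 (borrow)
  1-1-1 → 1 (borrow)
  1-0-1 → 0
  1-1 → 0
  0-0 → 0
  1-0 → 1
  0-1 → 1 (borrow)
  0-0-1 → 1 (borrow)
  1-0-1 → 0
  1-0 → 1
  0-0 → 0
  0-1 → 1 (borrow)
  0-0-1 → 1 (borrow)
  1-1-1 → 1 (borrow)
  1-1-1 → 1 (borrow)
  1-0-1 → 0

0b111101011100011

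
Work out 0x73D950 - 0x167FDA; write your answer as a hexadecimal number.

Subtract column by column in base 16:
  0-A → 6 (borrow)
  5-D-1 → 7 (borrow)
  9-F-1 → 9 (borrow)
  D-7-1 → 5
  3-6 → D (borrow)
  7-1-1 → 5

0x5D5976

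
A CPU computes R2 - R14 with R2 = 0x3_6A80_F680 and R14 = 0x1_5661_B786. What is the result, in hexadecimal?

0x2141F3EFA

Subtract column by column in base 16:
  0-6 → A (borrow)
  8-8-1 → F (borrow)
  6-7-1 → E (borrow)
  F-B-1 → 3
  0-1 → F (borrow)
  8-6-1 → 1
  A-6 → 4
  6-5 → 1
  3-1 → 2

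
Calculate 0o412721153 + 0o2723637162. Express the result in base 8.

0o3336560335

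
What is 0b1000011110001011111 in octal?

Group the bits in threes: 001 000 011 110 001 011 111 → 1036137.

0o1036137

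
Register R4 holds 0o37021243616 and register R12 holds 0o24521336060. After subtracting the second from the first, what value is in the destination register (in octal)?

Subtract column by column in base 8:
  6-0 → 6
  1-6 → 3 (borrow)
  6-0-1 → 5
  3-6 → 5 (borrow)
  4-3-1 → 0
  2-3 → 7 (borrow)
  1-1-1 → 7 (borrow)
  2-2-1 → 7 (borrow)
  0-5-1 → 2 (borrow)
  7-4-1 → 2
  3-2 → 1

0o12277705536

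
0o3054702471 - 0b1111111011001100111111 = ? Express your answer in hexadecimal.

0o3054702471 = 0x18B38539 in hexadecimal.
0b1111111011001100111111 = 0x3FB33F in hexadecimal.
Subtract column by column in base 16:
  9-F → A (borrow)
  3-3-1 → F (borrow)
  5-3-1 → 1
  8-B → D (borrow)
  3-F-1 → 3 (borrow)
  B-3-1 → 7
  8-0 → 8
  1-0 → 1

0x1873D1FA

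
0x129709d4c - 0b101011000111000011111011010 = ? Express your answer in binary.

0b100100100000011010001010101110010

0x129709d4c = 0b100101001011100001001110101001100 in binary.
Subtract column by column in base 2:
  0-0 → 0
  0-1 → 1 (borrow)
  1-0-1 → 0
  1-1 → 0
  0-1 → 1 (borrow)
  0-0-1 → 1 (borrow)
  1-1-1 → 1 (borrow)
  0-1-1 → 0 (borrow)
  1-1-1 → 1 (borrow)
  0-1-1 → 0 (borrow)
  1-1-1 → 1 (borrow)
  1-0-1 → 0
  1-0 → 1
  0-0 → 0
  0-0 → 0
  1-1 → 0
  0-1 → 1 (borrow)
  0-1-1 → 0 (borrow)
  0-0-1 → 1 (borrow)
  0-0-1 → 1 (borrow)
  1-0-1 → 0
  1-1 → 0
  1-1 → 0
  0-0 → 0
  1-1 → 0
  0-0 → 0
  0-1 → 1 (borrow)
  1-0-1 → 0
  0-0 → 0
  1-0 → 1
  0-0 → 0
  0-0 → 0
  1-0 → 1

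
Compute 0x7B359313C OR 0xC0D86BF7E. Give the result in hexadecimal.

0xFBFDFBF7E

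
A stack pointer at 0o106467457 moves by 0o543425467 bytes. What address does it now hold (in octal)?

Add column by column in base 8, right to left:
  7+7 = 6 carry 1
  5+6+1 = 4 carry 1
  4+4+1 = 1 carry 1
  7+5+1 = 5 carry 1
  6+2+1 = 1 carry 1
  4+4+1 = 1 carry 1
  6+3+1 = 2 carry 1
  0+4+1 = 5
  1+5 = 6

0o652115146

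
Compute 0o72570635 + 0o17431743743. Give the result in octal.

0o17524534600

Add column by column in base 8, right to left:
  5+3 = 0 carry 1
  3+4+1 = 0 carry 1
  6+7+1 = 6 carry 1
  0+3+1 = 4
  7+4 = 3 carry 1
  5+7+1 = 5 carry 1
  2+1+1 = 4
  7+3 = 2 carry 1
  0+4+1 = 5
  0+7 = 7
  0+1 = 1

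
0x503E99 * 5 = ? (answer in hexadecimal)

Multiply each base-16 digit by 5, carrying:
  9×5 = 45 → write D carry 2
  9×5+2 = 47 → write F carry 2
  E×5+2 = 72 → write 8 carry 4
  3×5+4 = 19 → write 3 carry 1
  0×5+1 = 1 → write 1
  5×5 = 25 → write 9 carry 1
  remaining carry: 1

0x19138FD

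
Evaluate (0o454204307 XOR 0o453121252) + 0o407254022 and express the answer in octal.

0o416601177

First 0o454204307 XOR 0o453121252 = 0o007325155.
Add column by column in base 8, right to left:
  5+2 = 7
  5+2 = 7
  1+0 = 1
  5+4 = 1 carry 1
  2+5+1 = 0 carry 1
  3+2+1 = 6
  7+7 = 6 carry 1
  0+0+1 = 1
  0+4 = 4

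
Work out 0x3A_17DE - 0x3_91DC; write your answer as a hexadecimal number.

Subtract column by column in base 16:
  E-C → 2
  D-D → 0
  7-1 → 6
  1-9 → 8 (borrow)
  A-3-1 → 6
  3-0 → 3

0x368602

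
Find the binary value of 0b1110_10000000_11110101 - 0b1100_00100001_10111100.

Subtract column by column in base 2:
  1-0 → 1
  0-0 → 0
  1-1 → 0
  0-1 → 1 (borrow)
  1-1-1 → 1 (borrow)
  1-1-1 → 1 (borrow)
  1-0-1 → 0
  1-1 → 0
  0-1 → 1 (borrow)
  0-0-1 → 1 (borrow)
  0-0-1 → 1 (borrow)
  0-0-1 → 1 (borrow)
  0-0-1 → 1 (borrow)
  0-1-1 → 0 (borrow)
  0-0-1 → 1 (borrow)
  1-0-1 → 0
  0-0 → 0
  1-0 → 1
  1-1 → 0
  1-1 → 0

0b100101111100111001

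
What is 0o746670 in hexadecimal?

0x3CDB8

Each octal digit is 3 bits: 7=111 4=100 6=110 6=110 7=111 0=000.
Group the bits into nibbles: 0011 1100 1101 1011 1000 → 3CDB8.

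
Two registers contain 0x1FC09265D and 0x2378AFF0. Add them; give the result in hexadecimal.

Add column by column in base 16, right to left:
  D+0 = D
  5+F = 4 carry 1
  6+F+1 = 6 carry 1
  2+A+1 = D
  9+8 = 1 carry 1
  0+7+1 = 8
  C+3 = F
  F+2 = 1 carry 1
  1+0+1 = 2

0x21F81D64D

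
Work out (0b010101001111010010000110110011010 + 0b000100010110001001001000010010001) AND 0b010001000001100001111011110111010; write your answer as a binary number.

Add column by column in base 2, right to left:
  0+1 = 1
  1+0 = 1
  0+0 = 0
  1+0 = 1
  1+1 = 0 carry 1
  0+0+1 = 1
  0+0 = 0
  1+1 = 0 carry 1
  1+0+1 = 0 carry 1
  0+0+1 = 1
  1+0 = 1
  1+0 = 1
  0+1 = 1
  0+0 = 0
  0+0 = 0
  0+1 = 1
  1+0 = 1
  0+0 = 0
  0+1 = 1
  1+0 = 1
  0+0 = 0
  1+0 = 1
  1+1 = 0 carry 1
  1+1+1 = 1 carry 1
  1+0+1 = 0 carry 1
  0+1+1 = 0 carry 1
  0+0+1 = 1
  1+0 = 1
  0+0 = 0
  1+1 = 0 carry 1
  0+0+1 = 1
  1+0 = 1
Sum = 0b11001100101011011001111000101011; now AND with 0b010001000001100001111011110111010:
  011001100101011011001111000101011
& 010001000001100001111011110111010
= 010001000001000001001011000101010

0b10001000001000001001011000101010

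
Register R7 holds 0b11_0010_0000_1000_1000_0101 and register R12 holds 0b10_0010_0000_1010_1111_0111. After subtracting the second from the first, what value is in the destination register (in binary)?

Subtract column by column in base 2:
  1-1 → 0
  0-1 → 1 (borrow)
  1-1-1 → 1 (borrow)
  0-0-1 → 1 (borrow)
  0-1-1 → 0 (borrow)
  0-1-1 → 0 (borrow)
  0-1-1 → 0 (borrow)
  1-1-1 → 1 (borrow)
  0-0-1 → 1 (borrow)
  0-1-1 → 0 (borrow)
  0-0-1 → 1 (borrow)
  1-1-1 → 1 (borrow)
  0-0-1 → 1 (borrow)
  0-0-1 → 1 (borrow)
  0-0-1 → 1 (borrow)
  0-0-1 → 1 (borrow)
  0-0-1 → 1 (borrow)
  1-1-1 → 1 (borrow)
  0-0-1 → 1 (borrow)
  0-0-1 → 1 (borrow)
  1-0-1 → 0
  1-1 → 0

0b11111111110110001110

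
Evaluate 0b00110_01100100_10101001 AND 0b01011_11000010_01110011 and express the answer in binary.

0b000100100000000100001

AND bit by bit (1 only where both bits are 1):
  001100110010010101001
& 010111100001001110011
= 000100100000000100001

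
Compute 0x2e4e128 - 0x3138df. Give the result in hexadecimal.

Subtract column by column in base 16:
  8-f → 9 (borrow)
  2-d-1 → 4 (borrow)
  1-8-1 → 8 (borrow)
  e-3-1 → a
  4-1 → 3
  e-3 → b
  2-0 → 2

0x2b3a849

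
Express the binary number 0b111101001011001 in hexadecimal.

0x7a59

Group the bits into nibbles: 0111 1010 0101 1001 → 7a59.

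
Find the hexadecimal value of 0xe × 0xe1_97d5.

Multiply each base-16 digit by 14, carrying:
  5×14 = 70 → write 6 carry 4
  d×14+4 = 186 → write a carry 11
  7×14+11 = 109 → write d carry 6
  9×14+6 = 132 → write 4 carry 8
  1×14+8 = 22 → write 6 carry 1
  e×14+1 = 197 → write 5 carry 12
  remaining carry: c

0xc564da6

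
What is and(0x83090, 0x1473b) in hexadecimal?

AND each hex digit independently (no carries):
  8&1=0, 3&4=0, 0&7=0, 9&3=1, 0&b=0

0x00010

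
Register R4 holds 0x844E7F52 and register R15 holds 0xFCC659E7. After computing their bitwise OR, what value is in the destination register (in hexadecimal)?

OR each hex digit independently (no carries):
  8|F=F, 4|C=C, 4|C=C, E|6=E, 7|5=7, F|9=F, 5|E=F, 2|7=7

0xFCCE7FF7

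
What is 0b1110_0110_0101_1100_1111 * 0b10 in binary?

Multiply each base-2 digit by 2, carrying:
  1×2 = 2 → write 0 carry 1
  1×2+1 = 3 → write 1 carry 1
  1×2+1 = 3 → write 1 carry 1
  1×2+1 = 3 → write 1 carry 1
  0×2+1 = 1 → write 1
  0×2 = 0 → write 0
  1×2 = 2 → write 0 carry 1
  1×2+1 = 3 → write 1 carry 1
  1×2+1 = 3 → write 1 carry 1
  0×2+1 = 1 → write 1
  1×2 = 2 → write 0 carry 1
  0×2+1 = 1 → write 1
  0×2 = 0 → write 0
  1×2 = 2 → write 0 carry 1
  1×2+1 = 3 → write 1 carry 1
  0×2+1 = 1 → write 1
  0×2 = 0 → write 0
  1×2 = 2 → write 0 carry 1
  1×2+1 = 3 → write 1 carry 1
  1×2+1 = 3 → write 1 carry 1
  remaining carry: 1

0b111001100101110011110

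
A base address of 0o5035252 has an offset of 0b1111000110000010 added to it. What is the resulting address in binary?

0b101010010110000101100

0o5035252 = 0b101000011101010101010 in binary.
Add column by column in base 2, right to left:
  0+0 = 0
  1+1 = 0 carry 1
  0+0+1 = 1
  1+0 = 1
  0+0 = 0
  1+0 = 1
  0+0 = 0
  1+1 = 0 carry 1
  0+1+1 = 0 carry 1
  1+0+1 = 0 carry 1
  0+0+1 = 1
  1+0 = 1
  1+1 = 0 carry 1
  1+1+1 = 1 carry 1
  0+1+1 = 0 carry 1
  0+1+1 = 0 carry 1
  0+0+1 = 1
  0+0 = 0
  1+0 = 1
  0+0 = 0
  1+0 = 1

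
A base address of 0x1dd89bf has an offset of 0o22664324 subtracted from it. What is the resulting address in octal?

0x1dd89bf = 0o167304677 in octal.
Subtract column by column in base 8:
  7-4 → 3
  7-2 → 5
  6-3 → 3
  4-4 → 0
  0-6 → 2 (borrow)
  3-6-1 → 4 (borrow)
  7-2-1 → 4
  6-2 → 4
  1-0 → 1

0o144420353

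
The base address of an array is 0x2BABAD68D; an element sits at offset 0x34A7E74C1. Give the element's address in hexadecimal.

0x605394B4E

Add column by column in base 16, right to left:
  D+1 = E
  8+C = 4 carry 1
  6+4+1 = B
  D+7 = 4 carry 1
  A+E+1 = 9 carry 1
  B+7+1 = 3 carry 1
  A+A+1 = 5 carry 1
  B+4+1 = 0 carry 1
  2+3+1 = 6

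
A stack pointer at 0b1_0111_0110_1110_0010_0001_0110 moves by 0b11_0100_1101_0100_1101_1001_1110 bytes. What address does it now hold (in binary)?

0b100110001000010111110110100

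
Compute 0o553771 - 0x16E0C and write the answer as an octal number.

0o264755

0x16E0C = 0o267014 in octal.
Subtract column by column in base 8:
  1-4 → 5 (borrow)
  7-1-1 → 5
  7-0 → 7
  3-7 → 4 (borrow)
  5-6-1 → 6 (borrow)
  5-2-1 → 2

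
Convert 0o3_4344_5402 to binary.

0b11100011100100101100000010

Each octal digit is 3 bits: 3=011 4=100 3=011 4=100 4=100 5=101 4=100 0=000 2=010.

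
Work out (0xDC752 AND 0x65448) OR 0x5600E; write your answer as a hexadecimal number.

0x5644E

0xDC752 AND 0x65448 = 0x44440.
Then OR with 0x5600E.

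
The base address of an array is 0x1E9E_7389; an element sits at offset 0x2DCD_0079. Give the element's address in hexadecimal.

0x4C6B7402

Add column by column in base 16, right to left:
  9+9 = 2 carry 1
  8+7+1 = 0 carry 1
  3+0+1 = 4
  7+0 = 7
  E+D = B carry 1
  9+C+1 = 6 carry 1
  E+D+1 = C carry 1
  1+2+1 = 4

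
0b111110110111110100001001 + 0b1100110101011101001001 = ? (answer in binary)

Add column by column in base 2, right to left:
  1+1 = 0 carry 1
  0+0+1 = 1
  0+0 = 0
  1+1 = 0 carry 1
  0+0+1 = 1
  0+0 = 0
  0+1 = 1
  0+0 = 0
  1+1 = 0 carry 1
  0+1+1 = 0 carry 1
  1+1+1 = 1 carry 1
  1+0+1 = 0 carry 1
  1+1+1 = 1 carry 1
  1+0+1 = 0 carry 1
  1+1+1 = 1 carry 1
  0+0+1 = 1
  1+1 = 0 carry 1
  1+1+1 = 1 carry 1
  0+0+1 = 1
  1+0 = 1
  1+1 = 0 carry 1
  1+1+1 = 1 carry 1
  1+0+1 = 0 carry 1
  1+0+1 = 0 carry 1
  final carry 1

0b1001011101101010001010010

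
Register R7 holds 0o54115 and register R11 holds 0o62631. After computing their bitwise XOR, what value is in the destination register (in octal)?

0o36724

XOR each oct digit independently (no carries):
  5^6=3, 4^2=6, 1^6=7, 1^3=2, 5^1=4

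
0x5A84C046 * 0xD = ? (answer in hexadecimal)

0x498BDC38E

Multiply each base-16 digit by 13, carrying:
  6×13 = 78 → write E carry 4
  4×13+4 = 56 → write 8 carry 3
  0×13+3 = 3 → write 3
  C×13 = 156 → write C carry 9
  4×13+9 = 61 → write D carry 3
  8×13+3 = 107 → write B carry 6
  A×13+6 = 136 → write 8 carry 8
  5×13+8 = 73 → write 9 carry 4
  remaining carry: 4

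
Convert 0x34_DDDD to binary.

0b1101001101110111011101

Expand each hex digit to 4 bits: 3=0011 4=0100 D=1101 D=1101 D=1101 D=1101.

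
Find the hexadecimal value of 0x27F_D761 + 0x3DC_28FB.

0x65C005C

Add column by column in base 16, right to left:
  1+B = C
  6+F = 5 carry 1
  7+8+1 = 0 carry 1
  D+2+1 = 0 carry 1
  F+C+1 = C carry 1
  7+D+1 = 5 carry 1
  2+3+1 = 6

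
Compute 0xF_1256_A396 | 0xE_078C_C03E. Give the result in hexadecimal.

0xF17DEE3BE

OR each hex digit independently (no carries):
  F|E=F, 1|0=1, 2|7=7, 5|8=D, 6|C=E, A|C=E, 3|0=3, 9|3=B, 6|E=E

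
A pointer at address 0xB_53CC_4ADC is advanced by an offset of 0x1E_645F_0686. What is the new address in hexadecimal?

Add column by column in base 16, right to left:
  C+6 = 2 carry 1
  D+8+1 = 6 carry 1
  A+6+1 = 1 carry 1
  4+0+1 = 5
  C+F = B carry 1
  C+5+1 = 2 carry 1
  3+4+1 = 8
  5+6 = B
  B+E = 9 carry 1
  0+1+1 = 2

0x29B82B5162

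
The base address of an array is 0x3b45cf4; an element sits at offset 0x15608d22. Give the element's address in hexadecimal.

Add column by column in base 16, right to left:
  4+2 = 6
  f+2 = 1 carry 1
  c+d+1 = a carry 1
  5+8+1 = e
  4+0 = 4
  b+6 = 1 carry 1
  3+5+1 = 9
  0+1 = 1

0x1914ea16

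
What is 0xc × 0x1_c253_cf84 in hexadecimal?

0x151bedba30

Multiply each base-16 digit by 12, carrying:
  4×12 = 48 → write 0 carry 3
  8×12+3 = 99 → write 3 carry 6
  f×12+6 = 186 → write a carry 11
  c×12+11 = 155 → write b carry 9
  3×12+9 = 45 → write d carry 2
  5×12+2 = 62 → write e carry 3
  2×12+3 = 27 → write b carry 1
  c×12+1 = 145 → write 1 carry 9
  1×12+9 = 21 → write 5 carry 1
  remaining carry: 1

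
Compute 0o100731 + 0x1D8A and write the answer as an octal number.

0o117543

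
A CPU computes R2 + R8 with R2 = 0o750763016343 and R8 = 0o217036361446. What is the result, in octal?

0o1170021400011

Add column by column in base 8, right to left:
  3+6 = 1 carry 1
  4+4+1 = 1 carry 1
  3+4+1 = 0 carry 1
  6+1+1 = 0 carry 1
  1+6+1 = 0 carry 1
  0+3+1 = 4
  3+6 = 1 carry 1
  6+3+1 = 2 carry 1
  7+0+1 = 0 carry 1
  0+7+1 = 0 carry 1
  5+1+1 = 7
  7+2 = 1 carry 1
  final carry 1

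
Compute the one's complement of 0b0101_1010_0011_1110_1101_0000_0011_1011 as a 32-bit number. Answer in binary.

0b10100101110000010010111111000100

Invert each bit: 01011010001111101101000000111011 → 10100101110000010010111111000100.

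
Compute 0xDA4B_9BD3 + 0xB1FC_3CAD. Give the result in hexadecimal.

Add column by column in base 16, right to left:
  3+D = 0 carry 1
  D+A+1 = 8 carry 1
  B+C+1 = 8 carry 1
  9+3+1 = D
  B+C = 7 carry 1
  4+F+1 = 4 carry 1
  A+1+1 = C
  D+B = 8 carry 1
  final carry 1

0x18C47D880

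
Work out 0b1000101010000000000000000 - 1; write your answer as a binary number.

The trailing 16 digits are 0, so subtracting 1 borrows through: they become 1 and the next digit up decrements.

0b1000101001111111111111111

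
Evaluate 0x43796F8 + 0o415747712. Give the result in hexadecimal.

0x86F66C2

0o415747712 = 0x437CFCA in hexadecimal.
Add column by column in base 16, right to left:
  8+A = 2 carry 1
  F+C+1 = C carry 1
  6+F+1 = 6 carry 1
  9+C+1 = 6 carry 1
  7+7+1 = F
  3+3 = 6
  4+4 = 8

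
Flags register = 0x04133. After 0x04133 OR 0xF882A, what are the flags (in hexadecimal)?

OR each hex digit independently (no carries):
  0|F=F, 4|8=C, 1|8=9, 3|2=3, 3|A=B

0xFC93B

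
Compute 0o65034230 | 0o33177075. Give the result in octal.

0o77177275

OR each oct digit independently (no carries):
  6|3=7, 5|3=7, 0|1=1, 3|7=7, 4|7=7, 2|0=2, 3|7=7, 0|5=5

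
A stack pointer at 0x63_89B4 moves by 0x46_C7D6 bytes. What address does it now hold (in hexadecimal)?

0xAA518A

Add column by column in base 16, right to left:
  4+6 = A
  B+D = 8 carry 1
  9+7+1 = 1 carry 1
  8+C+1 = 5 carry 1
  3+6+1 = A
  6+4 = A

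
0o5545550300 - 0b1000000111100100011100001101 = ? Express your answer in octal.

0o4536104663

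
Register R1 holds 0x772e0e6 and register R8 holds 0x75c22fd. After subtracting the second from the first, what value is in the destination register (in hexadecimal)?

0x16bde9

Subtract column by column in base 16:
  6-d → 9 (borrow)
  e-f-1 → e (borrow)
  0-2-1 → d (borrow)
  e-2-1 → b
  2-c → 6 (borrow)
  7-5-1 → 1
  7-7 → 0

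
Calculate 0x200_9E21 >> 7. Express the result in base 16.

0x4013C

7 bits is not a whole number of base-16 digits; in binary: 10000000001001111000100001 >> 7 = 1000000000100111100.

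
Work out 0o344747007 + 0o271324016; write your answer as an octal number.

0o636273025

Add column by column in base 8, right to left:
  7+6 = 5 carry 1
  0+1+1 = 2
  0+0 = 0
  7+4 = 3 carry 1
  4+2+1 = 7
  7+3 = 2 carry 1
  4+1+1 = 6
  4+7 = 3 carry 1
  3+2+1 = 6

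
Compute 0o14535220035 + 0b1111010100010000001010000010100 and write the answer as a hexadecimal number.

0o14535220035 = 0x6575201D in hexadecimal.
0b1111010100010000001010000010100 = 0x7A881414 in hexadecimal.
Add column by column in base 16, right to left:
  D+4 = 1 carry 1
  1+1+1 = 3
  0+4 = 4
  2+1 = 3
  5+8 = D
  7+8 = F
  5+A = F
  6+7 = D

0xDFFD3431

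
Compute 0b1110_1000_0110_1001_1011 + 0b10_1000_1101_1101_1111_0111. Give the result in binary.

0b1101110110010010010010

Add column by column in base 2, right to left:
  1+1 = 0 carry 1
  1+1+1 = 1 carry 1
  0+1+1 = 0 carry 1
  1+0+1 = 0 carry 1
  1+1+1 = 1 carry 1
  0+1+1 = 0 carry 1
  0+1+1 = 0 carry 1
  1+1+1 = 1 carry 1
  0+1+1 = 0 carry 1
  1+0+1 = 0 carry 1
  1+1+1 = 1 carry 1
  0+1+1 = 0 carry 1
  0+1+1 = 0 carry 1
  0+0+1 = 1
  0+1 = 1
  1+1 = 0 carry 1
  0+0+1 = 1
  1+0 = 1
  1+0 = 1
  1+1 = 0 carry 1
  0+0+1 = 1
  0+1 = 1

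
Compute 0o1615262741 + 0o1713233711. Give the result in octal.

0o3530516652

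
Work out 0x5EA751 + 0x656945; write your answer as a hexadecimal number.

Add column by column in base 16, right to left:
  1+5 = 6
  5+4 = 9
  7+9 = 0 carry 1
  A+6+1 = 1 carry 1
  E+5+1 = 4 carry 1
  5+6+1 = C

0xC41096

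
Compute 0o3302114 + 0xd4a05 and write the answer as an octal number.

0xd4a05 = 0o3245005 in octal.
Add column by column in base 8, right to left:
  4+5 = 1 carry 1
  1+0+1 = 2
  1+0 = 1
  2+5 = 7
  0+4 = 4
  3+2 = 5
  3+3 = 6

0o6547121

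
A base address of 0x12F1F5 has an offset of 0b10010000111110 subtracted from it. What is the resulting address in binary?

0x12F1F5 = 0b100101111000111110101 in binary.
Subtract column by column in base 2:
  1-0 → 1
  0-1 → 1 (borrow)
  1-1-1 → 1 (borrow)
  0-1-1 → 0 (borrow)
  1-1-1 → 1 (borrow)
  1-1-1 → 1 (borrow)
  1-0-1 → 0
  1-0 → 1
  1-0 → 1
  0-0 → 0
  0-1 → 1 (borrow)
  0-0-1 → 1 (borrow)
  1-0-1 → 0
  1-1 → 0
  1-0 → 1
  1-0 → 1
  0-0 → 0
  1-0 → 1
  0-0 → 0
  0-0 → 0
  1-0 → 1

0b100101100110110110111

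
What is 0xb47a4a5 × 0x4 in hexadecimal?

Multiply each base-16 digit by 4, carrying:
  5×4 = 20 → write 4 carry 1
  a×4+1 = 41 → write 9 carry 2
  4×4+2 = 18 → write 2 carry 1
  a×4+1 = 41 → write 9 carry 2
  7×4+2 = 30 → write e carry 1
  4×4+1 = 17 → write 1 carry 1
  b×4+1 = 45 → write d carry 2
  remaining carry: 2

0x2d1e9294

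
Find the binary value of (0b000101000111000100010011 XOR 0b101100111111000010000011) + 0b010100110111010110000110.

0b111110101111011100010110

First 0b000101000111000100010011 XOR 0b101100111111000010000011 = 0b101001111000000110010000.
Add column by column in base 2, right to left:
  0+0 = 0
  0+1 = 1
  0+1 = 1
  0+0 = 0
  1+0 = 1
  0+0 = 0
  0+0 = 0
  1+1 = 0 carry 1
  1+1+1 = 1 carry 1
  0+0+1 = 1
  0+1 = 1
  0+0 = 0
  0+1 = 1
  0+1 = 1
  0+1 = 1
  1+0 = 1
  1+1 = 0 carry 1
  1+1+1 = 1 carry 1
  1+0+1 = 0 carry 1
  0+0+1 = 1
  0+1 = 1
  1+0 = 1
  0+1 = 1
  1+0 = 1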